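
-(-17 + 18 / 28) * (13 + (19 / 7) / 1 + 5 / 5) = 26793 / 98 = 273.40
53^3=148877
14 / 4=7 / 2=3.50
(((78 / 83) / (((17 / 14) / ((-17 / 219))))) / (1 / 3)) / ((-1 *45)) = 0.00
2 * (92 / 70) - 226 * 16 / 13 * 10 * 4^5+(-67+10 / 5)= -1296002779 / 455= -2848357.76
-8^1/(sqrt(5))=-8 * sqrt(5)/5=-3.58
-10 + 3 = -7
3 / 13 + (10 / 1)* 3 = 393 / 13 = 30.23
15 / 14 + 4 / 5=131 / 70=1.87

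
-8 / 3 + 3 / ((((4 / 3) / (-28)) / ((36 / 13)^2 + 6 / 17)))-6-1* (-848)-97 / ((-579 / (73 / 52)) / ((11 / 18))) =40017127831 / 119769624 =334.12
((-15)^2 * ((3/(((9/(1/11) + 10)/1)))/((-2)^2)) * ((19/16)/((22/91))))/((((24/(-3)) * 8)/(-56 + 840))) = -57186675/613888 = -93.15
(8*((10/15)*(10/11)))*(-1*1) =-160/33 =-4.85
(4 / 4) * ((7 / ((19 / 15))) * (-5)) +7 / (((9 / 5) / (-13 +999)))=650965 / 171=3806.81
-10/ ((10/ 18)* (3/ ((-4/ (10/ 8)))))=96/ 5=19.20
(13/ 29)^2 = 169/ 841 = 0.20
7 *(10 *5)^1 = 350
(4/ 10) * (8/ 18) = 8/ 45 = 0.18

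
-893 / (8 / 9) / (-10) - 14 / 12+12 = 26711 / 240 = 111.30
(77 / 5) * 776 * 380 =4541152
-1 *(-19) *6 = 114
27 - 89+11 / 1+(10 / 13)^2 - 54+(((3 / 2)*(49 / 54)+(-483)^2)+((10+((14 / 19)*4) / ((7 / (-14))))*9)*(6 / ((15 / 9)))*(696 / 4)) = 148153488791 / 577980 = 256329.78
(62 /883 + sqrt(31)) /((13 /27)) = 1674 /11479 + 27*sqrt(31) /13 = 11.71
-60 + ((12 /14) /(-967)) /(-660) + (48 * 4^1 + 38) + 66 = 175723241 /744590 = 236.00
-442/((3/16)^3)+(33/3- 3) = -1810216/27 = -67045.04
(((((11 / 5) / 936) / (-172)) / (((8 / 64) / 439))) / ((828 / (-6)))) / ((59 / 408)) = 82093 / 34135335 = 0.00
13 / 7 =1.86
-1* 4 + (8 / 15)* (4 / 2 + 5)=-4 / 15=-0.27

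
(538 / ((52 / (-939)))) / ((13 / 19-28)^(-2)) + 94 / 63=-4286403471829 / 591318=-7248897.33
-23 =-23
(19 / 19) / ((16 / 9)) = 9 / 16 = 0.56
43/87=0.49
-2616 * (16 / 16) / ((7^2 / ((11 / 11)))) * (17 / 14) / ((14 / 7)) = -11118 / 343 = -32.41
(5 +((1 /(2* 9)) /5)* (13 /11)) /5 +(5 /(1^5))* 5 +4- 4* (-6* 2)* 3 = 861313 /4950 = 174.00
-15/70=-3/14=-0.21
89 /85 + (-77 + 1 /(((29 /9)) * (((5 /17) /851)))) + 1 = 823.00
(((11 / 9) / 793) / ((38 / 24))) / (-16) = -11 / 180804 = -0.00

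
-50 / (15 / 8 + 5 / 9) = -144 / 7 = -20.57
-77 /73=-1.05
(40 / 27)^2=1600 / 729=2.19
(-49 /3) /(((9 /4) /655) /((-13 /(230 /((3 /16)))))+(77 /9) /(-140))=5006820 /118093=42.40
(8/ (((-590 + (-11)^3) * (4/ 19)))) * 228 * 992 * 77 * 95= -62870142720/ 1921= -32727820.26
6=6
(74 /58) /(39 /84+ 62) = 1036 /50721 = 0.02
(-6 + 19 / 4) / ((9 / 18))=-5 / 2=-2.50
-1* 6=-6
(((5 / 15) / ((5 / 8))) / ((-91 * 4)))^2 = 4 / 1863225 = 0.00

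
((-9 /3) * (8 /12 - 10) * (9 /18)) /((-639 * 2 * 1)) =-7 /639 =-0.01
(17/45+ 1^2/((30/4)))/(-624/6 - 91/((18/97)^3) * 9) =-1656/415603175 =-0.00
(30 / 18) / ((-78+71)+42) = 1 / 21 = 0.05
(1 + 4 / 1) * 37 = 185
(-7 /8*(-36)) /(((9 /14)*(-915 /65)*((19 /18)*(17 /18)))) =-68796 /19703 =-3.49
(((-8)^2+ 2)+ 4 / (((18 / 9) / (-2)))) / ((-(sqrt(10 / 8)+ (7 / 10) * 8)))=-9.23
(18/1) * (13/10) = 117/5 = 23.40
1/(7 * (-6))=-1/42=-0.02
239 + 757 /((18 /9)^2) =1713 /4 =428.25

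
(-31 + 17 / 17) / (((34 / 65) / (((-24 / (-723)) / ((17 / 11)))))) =-85800 / 69649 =-1.23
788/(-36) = -197/9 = -21.89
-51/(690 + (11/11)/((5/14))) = -255/3464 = -0.07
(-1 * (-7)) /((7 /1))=1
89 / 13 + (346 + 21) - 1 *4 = 4808 / 13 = 369.85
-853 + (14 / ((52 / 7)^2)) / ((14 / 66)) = -1151639 / 1352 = -851.80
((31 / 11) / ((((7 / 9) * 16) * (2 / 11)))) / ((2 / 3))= 837 / 448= 1.87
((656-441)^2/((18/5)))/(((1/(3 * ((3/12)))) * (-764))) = -231125/18336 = -12.60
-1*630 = -630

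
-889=-889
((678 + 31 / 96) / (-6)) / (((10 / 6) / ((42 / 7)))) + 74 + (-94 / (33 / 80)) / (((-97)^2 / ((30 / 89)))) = -490786798669 / 1473825760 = -333.00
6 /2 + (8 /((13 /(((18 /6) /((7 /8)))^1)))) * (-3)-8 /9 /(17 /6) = -16909 /4641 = -3.64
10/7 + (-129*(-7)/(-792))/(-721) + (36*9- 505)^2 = 6236132005/190344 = 32762.43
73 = 73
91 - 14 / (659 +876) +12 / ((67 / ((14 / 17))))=159343149 / 1748365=91.14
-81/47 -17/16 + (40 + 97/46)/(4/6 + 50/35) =3293603/190256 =17.31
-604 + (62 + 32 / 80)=-2708 / 5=-541.60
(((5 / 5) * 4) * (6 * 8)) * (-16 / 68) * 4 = -3072 / 17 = -180.71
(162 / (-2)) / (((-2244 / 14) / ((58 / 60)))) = 1827 / 3740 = 0.49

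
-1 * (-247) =247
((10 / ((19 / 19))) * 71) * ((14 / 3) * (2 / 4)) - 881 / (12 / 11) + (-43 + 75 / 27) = 29119 / 36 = 808.86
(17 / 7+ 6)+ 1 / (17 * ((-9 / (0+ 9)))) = 8.37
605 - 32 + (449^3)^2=8193662024285374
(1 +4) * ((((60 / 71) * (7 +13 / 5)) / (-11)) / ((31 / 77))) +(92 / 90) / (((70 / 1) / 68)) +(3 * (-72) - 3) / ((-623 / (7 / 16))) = -39553741739 / 4936402800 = -8.01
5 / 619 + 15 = 9290 / 619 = 15.01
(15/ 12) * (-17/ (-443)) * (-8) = -170/ 443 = -0.38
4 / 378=2 / 189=0.01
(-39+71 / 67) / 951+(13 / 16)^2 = 10117421 / 16311552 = 0.62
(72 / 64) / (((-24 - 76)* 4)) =-9 / 3200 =-0.00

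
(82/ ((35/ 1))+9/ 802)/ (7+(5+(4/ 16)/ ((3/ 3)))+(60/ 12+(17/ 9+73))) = 1189422/ 46554095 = 0.03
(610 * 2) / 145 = 244 / 29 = 8.41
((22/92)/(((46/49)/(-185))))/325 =-19943/137540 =-0.14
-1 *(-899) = 899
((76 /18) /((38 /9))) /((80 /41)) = 41 /80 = 0.51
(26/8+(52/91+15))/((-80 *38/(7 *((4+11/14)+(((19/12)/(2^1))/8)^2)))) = -652147217/3137863680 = -0.21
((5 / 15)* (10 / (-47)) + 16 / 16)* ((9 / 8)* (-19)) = -7467 / 376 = -19.86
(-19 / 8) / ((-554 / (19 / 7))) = 361 / 31024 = 0.01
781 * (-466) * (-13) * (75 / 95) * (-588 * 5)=-208650241800 / 19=-10981591673.68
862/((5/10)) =1724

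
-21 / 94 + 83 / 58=1646 / 1363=1.21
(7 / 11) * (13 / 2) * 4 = 182 / 11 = 16.55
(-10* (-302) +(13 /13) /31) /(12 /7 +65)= 655347 /14477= 45.27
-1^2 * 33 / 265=-33 / 265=-0.12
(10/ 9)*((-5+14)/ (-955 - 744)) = -10/ 1699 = -0.01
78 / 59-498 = -29304 / 59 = -496.68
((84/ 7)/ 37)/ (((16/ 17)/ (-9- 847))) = -294.97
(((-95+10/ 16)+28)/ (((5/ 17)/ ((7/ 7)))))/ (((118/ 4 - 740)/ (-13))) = -117351/ 28420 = -4.13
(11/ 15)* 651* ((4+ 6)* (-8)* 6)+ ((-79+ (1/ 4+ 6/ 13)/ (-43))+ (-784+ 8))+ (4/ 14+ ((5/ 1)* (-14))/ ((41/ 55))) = -230100.63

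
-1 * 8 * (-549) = 4392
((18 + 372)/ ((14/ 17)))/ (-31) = -3315/ 217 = -15.28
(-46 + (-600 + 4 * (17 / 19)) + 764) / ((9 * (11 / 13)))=910 / 57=15.96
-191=-191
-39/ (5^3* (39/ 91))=-91/ 125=-0.73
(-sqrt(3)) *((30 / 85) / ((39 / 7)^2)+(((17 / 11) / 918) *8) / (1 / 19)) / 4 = -114025 *sqrt(3) / 1706562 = -0.12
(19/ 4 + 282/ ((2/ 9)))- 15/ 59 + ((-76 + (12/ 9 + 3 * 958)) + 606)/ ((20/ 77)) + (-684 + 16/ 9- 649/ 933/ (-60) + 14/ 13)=13702.90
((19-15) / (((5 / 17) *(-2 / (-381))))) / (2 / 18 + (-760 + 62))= -3.71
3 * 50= 150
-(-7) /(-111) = -7 /111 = -0.06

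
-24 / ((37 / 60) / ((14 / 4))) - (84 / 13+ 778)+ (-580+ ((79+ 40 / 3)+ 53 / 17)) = -34471618 / 24531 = -1405.23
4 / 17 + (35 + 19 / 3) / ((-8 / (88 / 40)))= -5677 / 510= -11.13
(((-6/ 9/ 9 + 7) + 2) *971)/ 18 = 234011/ 486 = 481.50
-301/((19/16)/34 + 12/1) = -163744/6547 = -25.01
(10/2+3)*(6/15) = 16/5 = 3.20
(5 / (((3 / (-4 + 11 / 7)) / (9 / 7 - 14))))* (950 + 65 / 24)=172973725 / 3528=49028.83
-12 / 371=-0.03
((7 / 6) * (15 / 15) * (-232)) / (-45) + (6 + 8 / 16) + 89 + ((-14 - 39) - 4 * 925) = -985901 / 270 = -3651.49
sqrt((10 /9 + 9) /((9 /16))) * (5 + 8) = 52 * sqrt(91) /9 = 55.12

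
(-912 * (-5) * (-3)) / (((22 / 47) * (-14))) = 160740 / 77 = 2087.53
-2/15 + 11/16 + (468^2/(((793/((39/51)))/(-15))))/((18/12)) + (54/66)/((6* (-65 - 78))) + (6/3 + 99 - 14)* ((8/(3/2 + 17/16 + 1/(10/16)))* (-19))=-25534640767173/4828354960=-5288.48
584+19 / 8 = 4691 / 8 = 586.38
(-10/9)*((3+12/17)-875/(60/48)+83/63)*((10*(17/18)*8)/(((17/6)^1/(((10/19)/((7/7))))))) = 5954560000/549423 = 10837.84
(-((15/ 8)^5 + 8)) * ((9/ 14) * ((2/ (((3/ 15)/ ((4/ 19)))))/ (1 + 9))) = -9193671/ 2179072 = -4.22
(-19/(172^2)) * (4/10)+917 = 67821301/73960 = 917.00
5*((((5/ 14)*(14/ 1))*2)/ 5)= 10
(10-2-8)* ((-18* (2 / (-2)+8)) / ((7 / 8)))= 0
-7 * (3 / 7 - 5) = 32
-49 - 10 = -59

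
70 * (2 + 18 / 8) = 595 / 2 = 297.50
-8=-8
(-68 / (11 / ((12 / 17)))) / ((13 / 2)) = -96 / 143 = -0.67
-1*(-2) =2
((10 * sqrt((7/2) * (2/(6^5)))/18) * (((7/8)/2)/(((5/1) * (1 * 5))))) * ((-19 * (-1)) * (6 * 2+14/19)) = 847 * sqrt(42)/77760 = 0.07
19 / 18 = 1.06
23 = 23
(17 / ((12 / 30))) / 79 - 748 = -118099 / 158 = -747.46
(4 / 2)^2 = 4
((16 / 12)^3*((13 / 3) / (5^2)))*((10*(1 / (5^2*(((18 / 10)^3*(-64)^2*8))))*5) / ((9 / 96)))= 65 / 1417176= 0.00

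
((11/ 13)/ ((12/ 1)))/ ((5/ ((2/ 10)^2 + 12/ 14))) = 1727/ 136500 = 0.01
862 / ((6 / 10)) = 4310 / 3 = 1436.67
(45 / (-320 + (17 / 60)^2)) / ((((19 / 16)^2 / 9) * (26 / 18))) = -3359232000 / 5404979723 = -0.62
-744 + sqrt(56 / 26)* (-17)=-744 - 34* sqrt(91) / 13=-768.95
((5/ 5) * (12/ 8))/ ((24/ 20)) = 5/ 4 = 1.25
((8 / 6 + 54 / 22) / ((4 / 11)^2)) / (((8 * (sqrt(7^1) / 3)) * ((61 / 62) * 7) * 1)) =42625 * sqrt(7) / 191296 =0.59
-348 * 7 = -2436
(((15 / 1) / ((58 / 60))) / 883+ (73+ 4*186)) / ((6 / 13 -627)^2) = 0.00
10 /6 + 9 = 10.67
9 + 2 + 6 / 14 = 80 / 7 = 11.43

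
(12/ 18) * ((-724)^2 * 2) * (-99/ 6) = -11531872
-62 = -62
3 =3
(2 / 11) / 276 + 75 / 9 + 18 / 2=8771 / 506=17.33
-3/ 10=-0.30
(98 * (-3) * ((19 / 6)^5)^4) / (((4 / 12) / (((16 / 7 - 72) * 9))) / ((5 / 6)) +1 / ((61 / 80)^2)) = -34268711352704485057181666873645 / 19492283996752969728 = -1758065466233.36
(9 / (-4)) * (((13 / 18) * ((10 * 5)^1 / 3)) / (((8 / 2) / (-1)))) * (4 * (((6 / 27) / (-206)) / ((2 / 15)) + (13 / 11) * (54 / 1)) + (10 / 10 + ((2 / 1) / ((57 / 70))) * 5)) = 1878647225 / 1033296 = 1818.11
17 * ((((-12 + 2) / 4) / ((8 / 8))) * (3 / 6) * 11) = -935 / 4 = -233.75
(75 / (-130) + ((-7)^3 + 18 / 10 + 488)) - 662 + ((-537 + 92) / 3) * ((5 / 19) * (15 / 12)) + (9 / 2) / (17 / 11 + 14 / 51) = -562.10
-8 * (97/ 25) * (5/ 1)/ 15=-776/ 75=-10.35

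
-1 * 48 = -48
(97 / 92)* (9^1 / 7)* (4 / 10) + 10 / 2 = 8923 / 1610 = 5.54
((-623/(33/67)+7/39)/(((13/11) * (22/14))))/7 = -180852/1859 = -97.28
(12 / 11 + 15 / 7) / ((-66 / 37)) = -3071 / 1694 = -1.81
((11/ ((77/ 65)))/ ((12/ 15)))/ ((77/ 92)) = 7475/ 539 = 13.87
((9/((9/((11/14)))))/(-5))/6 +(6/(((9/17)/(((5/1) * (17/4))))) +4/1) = 34273/140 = 244.81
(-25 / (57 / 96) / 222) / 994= -0.00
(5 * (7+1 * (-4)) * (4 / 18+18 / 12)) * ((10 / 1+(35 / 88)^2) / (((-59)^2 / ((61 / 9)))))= 0.51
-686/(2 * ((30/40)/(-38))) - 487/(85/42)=4370198/255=17138.03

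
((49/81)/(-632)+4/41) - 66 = -138322793/2098872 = -65.90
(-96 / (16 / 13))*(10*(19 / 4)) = -3705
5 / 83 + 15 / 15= 1.06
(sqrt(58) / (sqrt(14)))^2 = 29 / 7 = 4.14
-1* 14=-14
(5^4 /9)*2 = 1250 /9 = 138.89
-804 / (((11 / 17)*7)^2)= -232356 / 5929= -39.19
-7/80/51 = -7/4080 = -0.00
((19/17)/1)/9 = 19/153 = 0.12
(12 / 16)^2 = 9 / 16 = 0.56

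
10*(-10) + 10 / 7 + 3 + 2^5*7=899 / 7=128.43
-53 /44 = -1.20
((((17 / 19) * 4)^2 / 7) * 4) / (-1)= -18496 / 2527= -7.32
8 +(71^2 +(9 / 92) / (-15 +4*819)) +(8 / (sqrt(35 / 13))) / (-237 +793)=2*sqrt(455) / 4865 +504920199 / 100004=5049.01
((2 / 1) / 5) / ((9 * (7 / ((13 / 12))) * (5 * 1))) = 13 / 9450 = 0.00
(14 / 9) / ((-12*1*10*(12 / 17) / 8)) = -0.15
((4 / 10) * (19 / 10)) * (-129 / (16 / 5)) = -2451 / 80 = -30.64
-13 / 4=-3.25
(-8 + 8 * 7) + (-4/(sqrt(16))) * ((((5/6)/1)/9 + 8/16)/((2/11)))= 1208/27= 44.74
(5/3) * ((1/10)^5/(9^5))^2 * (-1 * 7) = -7/20920706406000000000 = -0.00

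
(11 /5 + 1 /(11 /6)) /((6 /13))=5.95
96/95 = 1.01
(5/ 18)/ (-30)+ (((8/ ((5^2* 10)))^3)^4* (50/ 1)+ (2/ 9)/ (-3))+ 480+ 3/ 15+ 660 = 7963622920215129852697575059/ 6984919309616088867187500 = 1140.12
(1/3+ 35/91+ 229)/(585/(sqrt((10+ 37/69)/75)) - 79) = 514542247/68892609552+ 2015775 * sqrt(16721)/1766477168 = 0.16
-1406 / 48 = -703 / 24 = -29.29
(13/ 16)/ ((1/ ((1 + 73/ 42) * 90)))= 22425/ 112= 200.22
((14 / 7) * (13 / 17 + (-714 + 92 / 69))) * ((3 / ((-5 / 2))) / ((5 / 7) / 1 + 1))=996.66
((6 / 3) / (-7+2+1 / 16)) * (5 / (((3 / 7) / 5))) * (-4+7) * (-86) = 481600 / 79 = 6096.20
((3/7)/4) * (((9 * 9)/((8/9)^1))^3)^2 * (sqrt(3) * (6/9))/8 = 8854577687.06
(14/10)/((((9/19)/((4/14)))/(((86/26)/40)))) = 817/11700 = 0.07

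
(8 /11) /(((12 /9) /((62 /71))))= 372 /781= 0.48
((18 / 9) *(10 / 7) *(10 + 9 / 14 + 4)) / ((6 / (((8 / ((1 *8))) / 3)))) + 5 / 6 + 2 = 5.16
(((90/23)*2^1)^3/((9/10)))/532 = 1.00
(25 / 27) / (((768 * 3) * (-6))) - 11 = -4105753 / 373248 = -11.00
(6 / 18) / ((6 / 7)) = 7 / 18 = 0.39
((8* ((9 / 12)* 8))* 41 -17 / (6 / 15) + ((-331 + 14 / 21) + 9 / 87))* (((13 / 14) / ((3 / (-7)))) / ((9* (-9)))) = 3608501 / 84564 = 42.67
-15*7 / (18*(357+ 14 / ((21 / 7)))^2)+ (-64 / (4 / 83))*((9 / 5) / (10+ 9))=-32160453 / 255626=-125.81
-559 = -559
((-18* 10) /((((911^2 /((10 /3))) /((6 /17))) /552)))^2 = 3948963840000 /199054202343649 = 0.02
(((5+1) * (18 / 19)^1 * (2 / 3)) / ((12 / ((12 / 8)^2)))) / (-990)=-3 / 4180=-0.00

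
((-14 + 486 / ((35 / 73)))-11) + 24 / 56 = 34618 / 35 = 989.09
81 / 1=81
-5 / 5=-1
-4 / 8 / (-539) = 1 / 1078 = 0.00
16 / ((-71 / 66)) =-1056 / 71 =-14.87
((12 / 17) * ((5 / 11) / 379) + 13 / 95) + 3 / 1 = 21125854 / 6732935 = 3.14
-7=-7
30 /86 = 15 /43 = 0.35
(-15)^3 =-3375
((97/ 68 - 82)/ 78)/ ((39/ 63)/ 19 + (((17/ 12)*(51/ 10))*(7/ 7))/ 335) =-1220584225/ 63981931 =-19.08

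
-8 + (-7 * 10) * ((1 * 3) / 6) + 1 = -42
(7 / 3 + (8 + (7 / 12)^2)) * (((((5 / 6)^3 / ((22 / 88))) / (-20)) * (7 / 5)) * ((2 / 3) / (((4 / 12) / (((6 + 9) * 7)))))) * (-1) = 1882825 / 5184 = 363.20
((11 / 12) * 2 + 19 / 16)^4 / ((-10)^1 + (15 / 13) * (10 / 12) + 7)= -5746658125 / 140673024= -40.85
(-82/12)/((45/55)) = -451/54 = -8.35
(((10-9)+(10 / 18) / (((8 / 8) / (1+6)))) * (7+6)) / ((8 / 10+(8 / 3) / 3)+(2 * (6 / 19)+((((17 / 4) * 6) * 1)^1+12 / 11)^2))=26300560 / 293562631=0.09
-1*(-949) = 949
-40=-40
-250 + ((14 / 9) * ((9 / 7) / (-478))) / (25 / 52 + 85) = -265588802 / 1062355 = -250.00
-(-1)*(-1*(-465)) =465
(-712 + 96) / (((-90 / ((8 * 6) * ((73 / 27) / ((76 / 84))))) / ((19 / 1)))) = 18653.39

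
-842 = -842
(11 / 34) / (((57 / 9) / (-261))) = -8613 / 646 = -13.33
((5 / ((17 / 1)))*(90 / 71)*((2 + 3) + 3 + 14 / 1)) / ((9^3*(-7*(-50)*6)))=11 / 2053107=0.00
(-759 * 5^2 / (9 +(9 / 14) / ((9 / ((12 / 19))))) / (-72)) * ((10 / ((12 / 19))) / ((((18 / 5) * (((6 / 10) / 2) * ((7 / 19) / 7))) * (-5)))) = -7592055625 / 4677264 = -1623.18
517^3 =138188413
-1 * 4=-4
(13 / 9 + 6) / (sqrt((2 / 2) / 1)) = 67 / 9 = 7.44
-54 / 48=-9 / 8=-1.12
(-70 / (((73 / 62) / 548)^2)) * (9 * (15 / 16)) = -127941253.56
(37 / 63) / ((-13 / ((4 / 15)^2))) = -592 / 184275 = -0.00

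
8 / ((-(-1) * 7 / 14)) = 16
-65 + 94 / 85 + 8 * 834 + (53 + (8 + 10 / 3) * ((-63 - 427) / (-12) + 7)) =5510461 / 765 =7203.22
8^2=64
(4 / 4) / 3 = 1 / 3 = 0.33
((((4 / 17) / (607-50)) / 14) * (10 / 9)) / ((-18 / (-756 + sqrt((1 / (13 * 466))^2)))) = 22899235 / 16262467767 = 0.00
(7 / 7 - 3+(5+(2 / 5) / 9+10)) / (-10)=-587 / 450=-1.30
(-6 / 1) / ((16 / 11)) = -33 / 8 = -4.12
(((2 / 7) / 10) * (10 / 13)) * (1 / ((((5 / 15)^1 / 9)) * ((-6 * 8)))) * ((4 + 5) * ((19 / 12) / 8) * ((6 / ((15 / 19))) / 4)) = -9747 / 232960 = -0.04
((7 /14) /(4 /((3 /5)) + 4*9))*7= 21 /256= 0.08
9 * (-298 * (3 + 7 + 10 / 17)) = -28397.65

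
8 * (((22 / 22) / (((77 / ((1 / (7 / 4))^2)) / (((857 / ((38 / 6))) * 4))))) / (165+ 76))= 1316352 / 17276567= 0.08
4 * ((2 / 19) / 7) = 8 / 133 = 0.06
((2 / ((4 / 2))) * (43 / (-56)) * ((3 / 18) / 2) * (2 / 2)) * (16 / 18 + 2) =-559 / 3024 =-0.18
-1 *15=-15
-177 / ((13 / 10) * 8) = -885 / 52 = -17.02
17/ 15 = 1.13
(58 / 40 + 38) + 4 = 869 / 20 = 43.45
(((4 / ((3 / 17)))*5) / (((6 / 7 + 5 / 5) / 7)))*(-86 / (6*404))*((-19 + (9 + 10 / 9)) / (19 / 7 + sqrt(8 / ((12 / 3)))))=1905570800 / 27970839 - 702052400*sqrt(2) / 27970839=32.63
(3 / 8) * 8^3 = 192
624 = 624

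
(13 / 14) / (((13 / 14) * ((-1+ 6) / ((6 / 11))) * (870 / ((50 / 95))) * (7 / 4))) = 8 / 212135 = 0.00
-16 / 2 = -8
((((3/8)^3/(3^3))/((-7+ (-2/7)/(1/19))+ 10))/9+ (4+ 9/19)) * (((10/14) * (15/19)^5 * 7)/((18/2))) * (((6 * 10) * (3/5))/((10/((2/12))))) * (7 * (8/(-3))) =-436959271875/51185918528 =-8.54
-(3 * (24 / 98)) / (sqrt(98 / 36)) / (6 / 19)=-342 * sqrt(2) / 343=-1.41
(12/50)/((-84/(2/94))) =-1/16450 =-0.00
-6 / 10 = -3 / 5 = -0.60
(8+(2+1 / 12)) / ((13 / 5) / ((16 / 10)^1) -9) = -1.37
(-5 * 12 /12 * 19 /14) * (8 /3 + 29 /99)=-27835 /1386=-20.08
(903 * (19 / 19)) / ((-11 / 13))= -11739 / 11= -1067.18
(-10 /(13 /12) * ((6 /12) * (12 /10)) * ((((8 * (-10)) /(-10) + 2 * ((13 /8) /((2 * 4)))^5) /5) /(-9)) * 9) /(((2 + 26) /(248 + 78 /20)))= 97379621151219 /1221381324800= 79.73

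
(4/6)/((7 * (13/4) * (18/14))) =8/351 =0.02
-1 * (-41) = 41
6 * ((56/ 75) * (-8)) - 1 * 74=-2746/ 25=-109.84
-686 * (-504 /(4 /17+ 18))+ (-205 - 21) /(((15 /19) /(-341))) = 54208346 /465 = 116577.09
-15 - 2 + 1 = -16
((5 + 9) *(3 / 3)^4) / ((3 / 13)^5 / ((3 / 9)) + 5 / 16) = 83169632 / 1868129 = 44.52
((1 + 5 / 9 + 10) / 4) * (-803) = -20878 / 9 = -2319.78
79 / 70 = 1.13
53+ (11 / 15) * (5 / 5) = 806 / 15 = 53.73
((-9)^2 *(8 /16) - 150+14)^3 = -6967871 /8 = -870983.88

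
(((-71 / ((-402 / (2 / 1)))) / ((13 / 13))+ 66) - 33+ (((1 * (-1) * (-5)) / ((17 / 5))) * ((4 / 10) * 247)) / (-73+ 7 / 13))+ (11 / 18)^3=32930827117 / 1042895736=31.58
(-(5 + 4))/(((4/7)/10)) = -315/2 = -157.50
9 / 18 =1 / 2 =0.50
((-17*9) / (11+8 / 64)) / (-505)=1224 / 44945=0.03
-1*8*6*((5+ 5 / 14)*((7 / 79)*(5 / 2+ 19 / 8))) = -8775 / 79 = -111.08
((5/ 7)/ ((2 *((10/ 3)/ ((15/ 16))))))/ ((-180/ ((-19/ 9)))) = 19/ 16128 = 0.00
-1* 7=-7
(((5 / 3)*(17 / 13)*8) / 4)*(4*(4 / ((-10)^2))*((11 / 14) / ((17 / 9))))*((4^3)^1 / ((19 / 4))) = 33792 / 8645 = 3.91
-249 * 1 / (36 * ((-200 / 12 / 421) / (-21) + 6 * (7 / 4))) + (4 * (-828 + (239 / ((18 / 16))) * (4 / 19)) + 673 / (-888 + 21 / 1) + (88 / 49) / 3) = -8455319174514943 / 2697987508146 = -3133.94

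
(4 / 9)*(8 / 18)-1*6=-470 / 81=-5.80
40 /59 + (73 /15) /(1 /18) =26042 /295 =88.28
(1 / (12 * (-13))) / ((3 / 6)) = -1 / 78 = -0.01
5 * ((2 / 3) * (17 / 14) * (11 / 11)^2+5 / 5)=9.05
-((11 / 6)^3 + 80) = -18611 / 216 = -86.16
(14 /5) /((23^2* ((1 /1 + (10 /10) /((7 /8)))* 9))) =0.00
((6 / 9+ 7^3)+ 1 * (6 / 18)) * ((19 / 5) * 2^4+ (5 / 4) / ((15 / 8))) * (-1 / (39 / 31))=-16807.19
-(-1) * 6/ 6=1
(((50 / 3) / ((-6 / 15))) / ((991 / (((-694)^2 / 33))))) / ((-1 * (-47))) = -60204500 / 4611123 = -13.06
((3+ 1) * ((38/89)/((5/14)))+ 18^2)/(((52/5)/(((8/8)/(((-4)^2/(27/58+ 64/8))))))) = 17959307/1073696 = 16.73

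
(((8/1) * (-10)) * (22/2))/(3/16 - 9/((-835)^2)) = -9816928000/2091531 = -4693.66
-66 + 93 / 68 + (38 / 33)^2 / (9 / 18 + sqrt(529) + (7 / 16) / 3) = -1809190903 / 28016340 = -64.58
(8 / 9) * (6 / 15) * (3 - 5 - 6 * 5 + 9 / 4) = -476 / 45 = -10.58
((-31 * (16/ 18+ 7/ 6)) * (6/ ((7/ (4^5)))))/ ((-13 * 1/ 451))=529712128/ 273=1940337.47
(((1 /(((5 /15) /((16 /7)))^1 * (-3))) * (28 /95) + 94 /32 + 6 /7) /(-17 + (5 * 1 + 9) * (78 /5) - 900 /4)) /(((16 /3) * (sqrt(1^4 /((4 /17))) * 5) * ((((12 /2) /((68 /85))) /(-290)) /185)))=35631111 * sqrt(17) /8537536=17.21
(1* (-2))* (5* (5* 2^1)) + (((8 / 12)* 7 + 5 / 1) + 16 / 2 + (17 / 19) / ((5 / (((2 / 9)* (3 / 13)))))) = -305011 / 3705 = -82.32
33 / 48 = 11 / 16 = 0.69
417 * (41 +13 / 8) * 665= 94561005 / 8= 11820125.62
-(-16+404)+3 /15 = -1939 /5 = -387.80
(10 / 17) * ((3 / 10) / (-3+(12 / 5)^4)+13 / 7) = 821685 / 748153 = 1.10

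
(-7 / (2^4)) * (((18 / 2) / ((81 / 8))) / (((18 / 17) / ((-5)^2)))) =-2975 / 324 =-9.18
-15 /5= -3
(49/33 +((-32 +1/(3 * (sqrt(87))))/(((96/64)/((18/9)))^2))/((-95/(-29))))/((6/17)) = -2539171/56430 +136 * sqrt(87)/23085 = -44.94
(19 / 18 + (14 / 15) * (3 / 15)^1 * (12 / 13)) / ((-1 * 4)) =-7183 / 23400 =-0.31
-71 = -71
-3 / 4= -0.75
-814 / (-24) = 407 / 12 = 33.92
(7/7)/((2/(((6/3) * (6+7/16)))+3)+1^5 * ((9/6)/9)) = 618/2053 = 0.30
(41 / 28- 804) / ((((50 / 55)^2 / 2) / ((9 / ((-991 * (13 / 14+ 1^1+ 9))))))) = 1.61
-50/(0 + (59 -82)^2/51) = -2550/529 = -4.82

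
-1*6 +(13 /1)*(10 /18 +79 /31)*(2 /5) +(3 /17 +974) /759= 68542811 /5999895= 11.42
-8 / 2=-4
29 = 29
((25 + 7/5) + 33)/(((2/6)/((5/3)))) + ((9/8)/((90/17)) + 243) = 43217/80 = 540.21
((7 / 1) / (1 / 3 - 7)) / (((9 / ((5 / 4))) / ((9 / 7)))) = -3 / 16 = -0.19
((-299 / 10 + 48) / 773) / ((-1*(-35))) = 181 / 270550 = 0.00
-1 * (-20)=20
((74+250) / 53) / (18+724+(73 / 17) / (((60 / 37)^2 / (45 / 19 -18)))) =41860800 / 4906129387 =0.01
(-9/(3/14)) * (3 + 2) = -210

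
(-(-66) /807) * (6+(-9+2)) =-0.08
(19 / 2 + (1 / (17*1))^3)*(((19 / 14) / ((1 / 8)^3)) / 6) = 113512384 / 103173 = 1100.21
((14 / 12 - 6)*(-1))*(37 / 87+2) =11.72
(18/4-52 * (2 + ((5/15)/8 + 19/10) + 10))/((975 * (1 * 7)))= -10807/102375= -0.11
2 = 2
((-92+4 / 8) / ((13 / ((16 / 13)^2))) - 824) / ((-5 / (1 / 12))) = 458438 / 32955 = 13.91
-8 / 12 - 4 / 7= -1.24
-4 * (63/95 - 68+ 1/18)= 230102/855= 269.13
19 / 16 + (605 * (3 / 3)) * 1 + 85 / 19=185641 / 304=610.66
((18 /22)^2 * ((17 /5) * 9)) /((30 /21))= 14.34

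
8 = 8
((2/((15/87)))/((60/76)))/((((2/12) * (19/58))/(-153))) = -1029384/25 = -41175.36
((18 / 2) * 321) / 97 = 2889 / 97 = 29.78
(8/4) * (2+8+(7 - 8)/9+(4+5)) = 340/9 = 37.78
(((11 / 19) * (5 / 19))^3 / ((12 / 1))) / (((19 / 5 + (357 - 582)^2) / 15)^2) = 311953125 / 12059154894182289664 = 0.00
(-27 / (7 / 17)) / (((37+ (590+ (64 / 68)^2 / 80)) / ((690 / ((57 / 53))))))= -8085078450 / 120502123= -67.09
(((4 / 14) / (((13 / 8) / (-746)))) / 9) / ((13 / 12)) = -47744 / 3549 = -13.45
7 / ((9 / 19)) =133 / 9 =14.78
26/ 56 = 13/ 28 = 0.46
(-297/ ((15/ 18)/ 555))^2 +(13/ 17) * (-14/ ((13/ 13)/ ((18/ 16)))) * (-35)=2660542950537/ 68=39125631625.54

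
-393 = -393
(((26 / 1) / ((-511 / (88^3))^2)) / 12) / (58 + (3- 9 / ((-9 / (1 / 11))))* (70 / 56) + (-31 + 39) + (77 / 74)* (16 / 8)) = 2457162023174144 / 45876087369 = 53560.85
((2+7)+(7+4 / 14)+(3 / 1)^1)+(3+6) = 198 / 7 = 28.29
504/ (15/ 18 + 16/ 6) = 144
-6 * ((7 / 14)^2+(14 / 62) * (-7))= 7.98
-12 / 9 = -4 / 3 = -1.33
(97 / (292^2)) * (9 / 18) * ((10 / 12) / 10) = 97 / 2046336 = 0.00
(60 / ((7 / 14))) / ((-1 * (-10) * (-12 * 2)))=-1 / 2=-0.50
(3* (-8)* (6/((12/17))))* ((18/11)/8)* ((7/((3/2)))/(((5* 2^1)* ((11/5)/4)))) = -4284/121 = -35.40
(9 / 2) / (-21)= -3 / 14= -0.21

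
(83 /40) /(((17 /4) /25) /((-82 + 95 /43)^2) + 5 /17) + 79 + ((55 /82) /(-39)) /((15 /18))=539854569442027 /6274918241826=86.03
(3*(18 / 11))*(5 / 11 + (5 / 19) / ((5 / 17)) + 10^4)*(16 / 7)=1806003648 / 16093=112222.93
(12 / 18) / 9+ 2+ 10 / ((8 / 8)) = 326 / 27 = 12.07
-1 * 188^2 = -35344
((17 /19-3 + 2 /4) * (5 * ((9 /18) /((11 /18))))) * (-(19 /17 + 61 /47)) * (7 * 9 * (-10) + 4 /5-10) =-2119140 /209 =-10139.43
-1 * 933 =-933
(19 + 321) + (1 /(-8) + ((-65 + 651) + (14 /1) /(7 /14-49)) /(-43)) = 10886437 /33368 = 326.25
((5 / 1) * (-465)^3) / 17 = -29571948.53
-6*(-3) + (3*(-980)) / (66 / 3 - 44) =1668 / 11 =151.64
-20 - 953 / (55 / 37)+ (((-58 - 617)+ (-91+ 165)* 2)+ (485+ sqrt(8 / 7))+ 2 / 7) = -270587 / 385+ 2* sqrt(14) / 7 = -701.75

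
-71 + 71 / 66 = -4615 / 66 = -69.92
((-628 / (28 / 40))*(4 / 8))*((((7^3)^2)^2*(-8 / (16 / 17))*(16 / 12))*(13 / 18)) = 1372146120037420 / 27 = 50820226668052.59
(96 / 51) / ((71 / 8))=256 / 1207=0.21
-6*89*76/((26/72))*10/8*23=-42004440/13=-3231110.77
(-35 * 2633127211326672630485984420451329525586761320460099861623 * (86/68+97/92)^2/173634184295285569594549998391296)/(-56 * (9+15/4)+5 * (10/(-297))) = 23941074530576723348723327590565041604564900818441570160555035/5989877907109158724556758127952003072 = 3996921957651585976754564.00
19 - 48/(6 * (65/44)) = 883/65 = 13.58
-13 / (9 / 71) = -102.56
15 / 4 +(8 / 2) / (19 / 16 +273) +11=259089 / 17548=14.76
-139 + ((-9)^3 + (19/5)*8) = -4188/5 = -837.60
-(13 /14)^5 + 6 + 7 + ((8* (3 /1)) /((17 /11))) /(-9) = 290312857 /27429024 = 10.58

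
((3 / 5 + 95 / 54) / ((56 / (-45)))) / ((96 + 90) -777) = 91 / 28368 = 0.00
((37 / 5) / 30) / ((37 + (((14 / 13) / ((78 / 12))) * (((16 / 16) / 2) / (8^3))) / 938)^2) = 621777016979456 / 3450862476411417675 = 0.00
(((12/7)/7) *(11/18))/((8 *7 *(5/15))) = 11/1372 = 0.01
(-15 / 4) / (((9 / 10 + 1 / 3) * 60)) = -15 / 296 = -0.05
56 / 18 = 28 / 9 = 3.11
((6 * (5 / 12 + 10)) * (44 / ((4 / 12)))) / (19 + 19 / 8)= 385.96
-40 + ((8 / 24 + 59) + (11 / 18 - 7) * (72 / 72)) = 233 / 18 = 12.94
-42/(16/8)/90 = -7/30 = -0.23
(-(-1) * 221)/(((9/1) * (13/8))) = 136/9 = 15.11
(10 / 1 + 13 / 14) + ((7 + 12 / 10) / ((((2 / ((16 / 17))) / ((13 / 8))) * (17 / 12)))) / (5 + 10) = 1135273 / 101150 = 11.22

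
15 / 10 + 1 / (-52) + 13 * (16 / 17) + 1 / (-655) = 7940991 / 579020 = 13.71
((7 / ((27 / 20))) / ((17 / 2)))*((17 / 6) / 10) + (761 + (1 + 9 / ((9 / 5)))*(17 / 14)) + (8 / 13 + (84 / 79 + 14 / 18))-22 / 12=895686361 / 1164618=769.08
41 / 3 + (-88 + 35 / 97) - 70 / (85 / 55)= -590012 / 4947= -119.27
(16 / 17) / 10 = 0.09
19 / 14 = 1.36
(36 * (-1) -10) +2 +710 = 666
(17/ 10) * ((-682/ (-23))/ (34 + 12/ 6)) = 5797/ 4140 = 1.40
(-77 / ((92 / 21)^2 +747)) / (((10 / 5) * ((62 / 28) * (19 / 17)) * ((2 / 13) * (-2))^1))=52531479 / 796071196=0.07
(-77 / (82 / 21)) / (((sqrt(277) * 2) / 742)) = -599907 * sqrt(277) / 22714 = -439.57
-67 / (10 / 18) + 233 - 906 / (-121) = 72532 / 605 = 119.89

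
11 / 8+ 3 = 35 / 8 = 4.38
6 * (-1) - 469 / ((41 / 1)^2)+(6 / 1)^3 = 352541 / 1681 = 209.72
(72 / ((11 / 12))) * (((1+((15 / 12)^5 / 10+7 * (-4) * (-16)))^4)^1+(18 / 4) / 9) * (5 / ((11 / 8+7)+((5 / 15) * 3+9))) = 32262499360547870938580205 / 37039797960704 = 871022552411.75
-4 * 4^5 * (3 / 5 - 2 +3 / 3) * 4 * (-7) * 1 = -229376 / 5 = -45875.20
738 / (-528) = -123 / 88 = -1.40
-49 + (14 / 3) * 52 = 581 / 3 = 193.67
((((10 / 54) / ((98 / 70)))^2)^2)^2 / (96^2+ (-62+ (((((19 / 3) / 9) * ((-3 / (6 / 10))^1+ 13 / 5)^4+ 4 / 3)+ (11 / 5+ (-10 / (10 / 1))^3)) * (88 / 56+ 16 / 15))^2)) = 0.00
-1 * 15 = -15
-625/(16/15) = -9375/16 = -585.94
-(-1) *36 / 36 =1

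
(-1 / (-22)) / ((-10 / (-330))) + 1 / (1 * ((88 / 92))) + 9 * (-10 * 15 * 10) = -148472 / 11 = -13497.45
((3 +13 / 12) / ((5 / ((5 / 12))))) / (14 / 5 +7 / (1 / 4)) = 35 / 3168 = 0.01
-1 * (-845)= 845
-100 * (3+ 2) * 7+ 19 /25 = -87481 /25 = -3499.24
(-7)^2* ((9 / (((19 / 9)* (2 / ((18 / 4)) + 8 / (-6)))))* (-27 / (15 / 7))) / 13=2250423 / 9880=227.78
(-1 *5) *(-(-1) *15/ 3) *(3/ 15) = -5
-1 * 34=-34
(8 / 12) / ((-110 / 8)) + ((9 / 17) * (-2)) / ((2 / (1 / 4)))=-2029 / 11220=-0.18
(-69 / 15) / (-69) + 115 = 1726 / 15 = 115.07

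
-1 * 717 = -717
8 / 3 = 2.67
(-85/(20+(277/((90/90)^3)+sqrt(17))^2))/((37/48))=-9787665/6807770119+70635*sqrt(17)/6807770119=-0.00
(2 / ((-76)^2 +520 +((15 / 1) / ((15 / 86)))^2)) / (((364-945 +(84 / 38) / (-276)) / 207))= -10051 / 193133647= -0.00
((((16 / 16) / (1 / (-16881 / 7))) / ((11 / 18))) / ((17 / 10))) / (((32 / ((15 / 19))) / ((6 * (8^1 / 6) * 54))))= -36194850 / 1463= -24740.16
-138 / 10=-69 / 5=-13.80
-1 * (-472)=472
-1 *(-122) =122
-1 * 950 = -950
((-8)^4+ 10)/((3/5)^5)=52803.50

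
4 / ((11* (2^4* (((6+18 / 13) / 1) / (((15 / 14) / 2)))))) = 65 / 39424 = 0.00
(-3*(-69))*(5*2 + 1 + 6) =3519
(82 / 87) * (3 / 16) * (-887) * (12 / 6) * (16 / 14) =-72734 / 203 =-358.30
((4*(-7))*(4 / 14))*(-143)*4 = 4576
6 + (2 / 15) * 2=94 / 15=6.27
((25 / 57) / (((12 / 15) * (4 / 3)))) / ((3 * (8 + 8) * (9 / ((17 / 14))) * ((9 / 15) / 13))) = 138125 / 5515776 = 0.03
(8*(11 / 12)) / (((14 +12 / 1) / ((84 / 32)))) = 0.74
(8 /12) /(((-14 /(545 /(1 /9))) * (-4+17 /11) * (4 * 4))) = 5995 /1008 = 5.95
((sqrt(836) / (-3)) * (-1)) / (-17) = -2 * sqrt(209) / 51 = -0.57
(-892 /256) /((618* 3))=-223 /118656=-0.00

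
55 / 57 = 0.96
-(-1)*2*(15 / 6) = 5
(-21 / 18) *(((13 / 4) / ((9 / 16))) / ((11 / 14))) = -2548 / 297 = -8.58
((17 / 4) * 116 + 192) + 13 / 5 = 3438 / 5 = 687.60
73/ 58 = 1.26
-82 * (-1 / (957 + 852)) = 82 / 1809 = 0.05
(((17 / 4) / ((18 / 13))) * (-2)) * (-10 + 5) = 1105 / 36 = 30.69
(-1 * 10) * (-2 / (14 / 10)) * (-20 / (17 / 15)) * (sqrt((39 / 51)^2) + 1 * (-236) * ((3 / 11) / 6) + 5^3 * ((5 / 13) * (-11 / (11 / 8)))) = 28776570000 / 289289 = 99473.43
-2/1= -2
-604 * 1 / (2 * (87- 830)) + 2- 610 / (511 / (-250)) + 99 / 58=6662415371 / 22021034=302.55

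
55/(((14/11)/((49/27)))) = 4235/54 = 78.43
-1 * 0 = 0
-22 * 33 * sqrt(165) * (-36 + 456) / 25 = -60984 * sqrt(165) / 5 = -156670.73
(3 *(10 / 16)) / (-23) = -15 / 184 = -0.08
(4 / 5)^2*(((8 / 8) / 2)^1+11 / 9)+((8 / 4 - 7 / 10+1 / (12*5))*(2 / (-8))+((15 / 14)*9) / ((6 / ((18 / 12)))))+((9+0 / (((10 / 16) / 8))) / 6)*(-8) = -222169 / 25200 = -8.82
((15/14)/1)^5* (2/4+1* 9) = 14428125/1075648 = 13.41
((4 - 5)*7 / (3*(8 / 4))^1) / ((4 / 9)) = -21 / 8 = -2.62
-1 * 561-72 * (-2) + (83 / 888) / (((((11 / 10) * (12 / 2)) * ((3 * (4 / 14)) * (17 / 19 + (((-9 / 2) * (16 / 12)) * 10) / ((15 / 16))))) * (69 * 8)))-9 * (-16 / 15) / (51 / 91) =-3955257881869303 / 9891344833920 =-399.87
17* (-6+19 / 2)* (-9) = -1071 / 2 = -535.50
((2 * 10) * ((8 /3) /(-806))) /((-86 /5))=200 /51987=0.00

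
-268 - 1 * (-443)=175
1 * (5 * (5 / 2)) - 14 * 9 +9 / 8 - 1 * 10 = -979 / 8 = -122.38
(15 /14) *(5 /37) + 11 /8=3149 /2072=1.52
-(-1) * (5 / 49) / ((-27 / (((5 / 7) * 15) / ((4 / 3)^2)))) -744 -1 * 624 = -7507709 / 5488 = -1368.02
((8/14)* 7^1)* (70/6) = 140/3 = 46.67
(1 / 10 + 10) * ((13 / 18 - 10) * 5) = -16867 / 36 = -468.53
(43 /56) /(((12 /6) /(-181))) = -7783 /112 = -69.49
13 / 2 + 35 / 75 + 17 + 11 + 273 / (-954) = 34.68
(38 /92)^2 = 361 /2116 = 0.17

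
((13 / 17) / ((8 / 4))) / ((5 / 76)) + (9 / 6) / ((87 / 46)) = 16281 / 2465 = 6.60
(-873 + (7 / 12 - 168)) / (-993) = 12485 / 11916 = 1.05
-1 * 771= -771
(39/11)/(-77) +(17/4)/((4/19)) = 20.14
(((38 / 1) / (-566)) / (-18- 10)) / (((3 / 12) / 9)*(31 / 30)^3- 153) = -4617000 / 294547380029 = -0.00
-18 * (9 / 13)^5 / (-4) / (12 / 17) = 3011499 / 2970344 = 1.01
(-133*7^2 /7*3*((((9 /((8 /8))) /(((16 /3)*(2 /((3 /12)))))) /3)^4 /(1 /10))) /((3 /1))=-30541455 /134217728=-0.23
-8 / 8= -1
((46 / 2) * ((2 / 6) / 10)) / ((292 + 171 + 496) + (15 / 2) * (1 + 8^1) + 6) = 0.00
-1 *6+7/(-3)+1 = -22/3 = -7.33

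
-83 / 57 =-1.46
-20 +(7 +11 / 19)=-236 / 19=-12.42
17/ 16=1.06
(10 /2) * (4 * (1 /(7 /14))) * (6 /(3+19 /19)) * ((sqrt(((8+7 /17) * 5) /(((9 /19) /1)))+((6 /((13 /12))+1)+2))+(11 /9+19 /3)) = 20 * sqrt(230945) /17+37660 /39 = 1531.01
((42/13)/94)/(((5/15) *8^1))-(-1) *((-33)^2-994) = 464423/4888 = 95.01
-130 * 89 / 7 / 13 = -890 / 7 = -127.14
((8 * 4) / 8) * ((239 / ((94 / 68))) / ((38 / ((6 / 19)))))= 97512 / 16967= 5.75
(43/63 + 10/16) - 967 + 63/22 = -5337923/5544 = -962.83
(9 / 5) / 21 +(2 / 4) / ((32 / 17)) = 787 / 2240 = 0.35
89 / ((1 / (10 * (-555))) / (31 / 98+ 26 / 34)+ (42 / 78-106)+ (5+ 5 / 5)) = -5782425675 / 6462133904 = -0.89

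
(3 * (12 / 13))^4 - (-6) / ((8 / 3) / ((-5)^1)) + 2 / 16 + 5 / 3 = 33827437 / 685464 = 49.35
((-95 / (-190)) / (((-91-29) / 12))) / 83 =-1 / 1660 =-0.00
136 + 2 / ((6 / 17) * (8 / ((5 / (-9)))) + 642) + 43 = 4845436 / 27069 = 179.00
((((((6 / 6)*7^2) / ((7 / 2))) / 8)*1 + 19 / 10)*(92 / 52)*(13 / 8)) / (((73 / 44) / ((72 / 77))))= 207 / 35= 5.91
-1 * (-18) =18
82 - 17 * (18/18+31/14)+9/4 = 829/28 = 29.61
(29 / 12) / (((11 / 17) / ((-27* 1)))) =-100.84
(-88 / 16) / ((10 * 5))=-11 / 100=-0.11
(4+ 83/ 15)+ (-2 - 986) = -14677/ 15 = -978.47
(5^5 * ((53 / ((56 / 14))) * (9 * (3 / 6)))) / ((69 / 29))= 14409375 / 184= 78311.82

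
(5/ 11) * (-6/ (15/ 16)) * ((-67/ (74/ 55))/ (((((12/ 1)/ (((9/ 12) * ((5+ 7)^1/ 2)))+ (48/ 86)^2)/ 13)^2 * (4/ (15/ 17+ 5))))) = 1741998767535/ 429151604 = 4059.17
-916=-916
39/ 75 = 13/ 25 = 0.52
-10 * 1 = -10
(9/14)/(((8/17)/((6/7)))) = 459/392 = 1.17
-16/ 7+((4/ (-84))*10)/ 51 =-2458/ 1071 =-2.30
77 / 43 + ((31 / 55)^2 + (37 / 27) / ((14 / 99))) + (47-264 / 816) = 58.48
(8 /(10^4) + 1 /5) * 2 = 251 /625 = 0.40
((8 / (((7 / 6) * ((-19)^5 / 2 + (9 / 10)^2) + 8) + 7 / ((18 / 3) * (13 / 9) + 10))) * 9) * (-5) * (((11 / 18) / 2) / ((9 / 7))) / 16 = 9625 / 2599887174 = 0.00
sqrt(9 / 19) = 3 * sqrt(19) / 19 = 0.69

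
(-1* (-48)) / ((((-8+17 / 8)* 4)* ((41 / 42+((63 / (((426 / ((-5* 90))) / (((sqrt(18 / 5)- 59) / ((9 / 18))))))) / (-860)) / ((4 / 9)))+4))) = 5276575809792* sqrt(10) / 2991623623341713+393190745649408 / 2991623623341713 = 0.14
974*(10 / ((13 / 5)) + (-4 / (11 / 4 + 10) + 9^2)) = 54587830 / 663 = 82334.59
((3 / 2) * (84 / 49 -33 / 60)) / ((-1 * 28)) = -489 / 7840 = -0.06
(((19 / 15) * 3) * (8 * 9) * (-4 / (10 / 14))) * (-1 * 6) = 229824 / 25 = 9192.96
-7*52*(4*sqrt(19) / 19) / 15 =-1456*sqrt(19) / 285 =-22.27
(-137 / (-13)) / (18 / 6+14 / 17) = 2329 / 845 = 2.76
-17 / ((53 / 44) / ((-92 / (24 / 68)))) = 584936 / 159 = 3678.84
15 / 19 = 0.79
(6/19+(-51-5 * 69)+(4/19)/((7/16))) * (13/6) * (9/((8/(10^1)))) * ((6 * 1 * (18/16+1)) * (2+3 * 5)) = -2087968.64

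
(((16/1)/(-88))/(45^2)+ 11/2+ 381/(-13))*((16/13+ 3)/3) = -13788277/410670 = -33.58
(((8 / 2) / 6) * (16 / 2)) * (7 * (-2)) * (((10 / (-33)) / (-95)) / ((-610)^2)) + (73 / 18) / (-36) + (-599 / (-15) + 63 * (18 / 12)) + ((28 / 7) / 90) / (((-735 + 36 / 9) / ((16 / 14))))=8659225299962807 / 64466840730600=134.32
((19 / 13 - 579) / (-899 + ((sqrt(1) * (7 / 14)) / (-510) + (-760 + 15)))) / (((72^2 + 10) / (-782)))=-2994340560 / 56613179441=-0.05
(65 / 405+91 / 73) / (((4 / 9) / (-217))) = -451360 / 657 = -687.00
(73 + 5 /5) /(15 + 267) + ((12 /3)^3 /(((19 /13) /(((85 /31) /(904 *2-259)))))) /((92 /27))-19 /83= 13812390856 /245579298009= 0.06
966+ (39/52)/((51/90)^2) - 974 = -1637/289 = -5.66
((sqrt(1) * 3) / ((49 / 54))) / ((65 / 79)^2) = 1011042 / 207025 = 4.88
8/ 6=4/ 3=1.33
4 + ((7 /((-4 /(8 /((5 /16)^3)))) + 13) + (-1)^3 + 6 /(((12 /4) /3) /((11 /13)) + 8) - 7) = -5669869 /12625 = -449.10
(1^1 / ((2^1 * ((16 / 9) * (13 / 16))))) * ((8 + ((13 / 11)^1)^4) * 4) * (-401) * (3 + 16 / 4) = -7361082414 / 190333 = -38674.76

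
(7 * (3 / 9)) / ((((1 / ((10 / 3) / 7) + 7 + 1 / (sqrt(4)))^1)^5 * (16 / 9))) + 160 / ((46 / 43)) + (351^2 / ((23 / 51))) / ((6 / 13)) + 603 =592653.02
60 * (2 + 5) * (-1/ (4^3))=-105/ 16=-6.56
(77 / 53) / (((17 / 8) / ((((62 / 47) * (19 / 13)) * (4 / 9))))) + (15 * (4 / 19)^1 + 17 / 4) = 3010036229 / 376549524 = 7.99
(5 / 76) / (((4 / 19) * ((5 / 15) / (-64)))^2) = 54720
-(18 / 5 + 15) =-18.60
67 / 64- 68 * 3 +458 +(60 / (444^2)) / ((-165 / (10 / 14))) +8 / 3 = 15647821879 / 60717888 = 257.71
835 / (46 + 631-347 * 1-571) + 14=2539 / 241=10.54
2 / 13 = 0.15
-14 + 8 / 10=-66 / 5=-13.20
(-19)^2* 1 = 361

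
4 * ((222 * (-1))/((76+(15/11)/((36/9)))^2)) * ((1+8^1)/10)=-7736256/56414405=-0.14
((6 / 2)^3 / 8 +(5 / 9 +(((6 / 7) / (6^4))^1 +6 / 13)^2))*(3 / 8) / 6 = 1601140129 / 6181733376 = 0.26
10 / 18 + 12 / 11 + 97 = 9766 / 99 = 98.65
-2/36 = -1/18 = -0.06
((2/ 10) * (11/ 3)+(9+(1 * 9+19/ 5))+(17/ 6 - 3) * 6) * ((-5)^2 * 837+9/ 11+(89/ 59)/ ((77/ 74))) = 30708442694/ 68145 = 450633.84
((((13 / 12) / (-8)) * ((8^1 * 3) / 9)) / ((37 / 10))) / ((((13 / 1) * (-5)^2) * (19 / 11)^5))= -161051 / 8245409670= -0.00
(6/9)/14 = 1/21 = 0.05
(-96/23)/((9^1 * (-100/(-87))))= -232/575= -0.40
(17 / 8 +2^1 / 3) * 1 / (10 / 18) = 5.02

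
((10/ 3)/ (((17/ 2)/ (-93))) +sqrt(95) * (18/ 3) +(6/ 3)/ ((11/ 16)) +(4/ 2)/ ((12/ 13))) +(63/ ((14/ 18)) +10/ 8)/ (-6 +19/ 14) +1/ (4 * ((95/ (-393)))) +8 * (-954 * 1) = -21289834133/ 2771340 +6 * sqrt(95) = -7623.66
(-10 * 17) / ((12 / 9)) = -255 / 2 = -127.50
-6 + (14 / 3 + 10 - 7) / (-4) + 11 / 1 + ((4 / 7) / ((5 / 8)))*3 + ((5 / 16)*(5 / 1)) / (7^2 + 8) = 186847 / 31920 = 5.85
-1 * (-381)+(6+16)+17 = 420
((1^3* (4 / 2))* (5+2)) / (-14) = -1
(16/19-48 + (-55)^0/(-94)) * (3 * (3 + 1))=-505458/893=-566.02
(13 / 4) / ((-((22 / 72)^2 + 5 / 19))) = -80028 / 8779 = -9.12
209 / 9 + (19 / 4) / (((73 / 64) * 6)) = 15713 / 657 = 23.92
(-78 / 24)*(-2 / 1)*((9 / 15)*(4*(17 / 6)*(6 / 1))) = 1326 / 5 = 265.20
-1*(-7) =7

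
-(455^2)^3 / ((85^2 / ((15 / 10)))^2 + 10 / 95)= -116713512138234375 / 305172886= -382450464.94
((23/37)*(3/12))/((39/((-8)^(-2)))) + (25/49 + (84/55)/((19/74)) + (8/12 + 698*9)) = 118962179258227/18915536640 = 6289.13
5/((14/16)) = 40/7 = 5.71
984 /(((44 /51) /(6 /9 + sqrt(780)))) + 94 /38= 159433 /209 + 25092 * sqrt(195) /11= 32616.54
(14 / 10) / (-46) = -7 / 230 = -0.03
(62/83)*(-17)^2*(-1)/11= -17918/913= -19.63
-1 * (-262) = 262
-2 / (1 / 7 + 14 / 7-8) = 14 / 41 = 0.34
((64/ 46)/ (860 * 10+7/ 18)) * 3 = 1728/ 3560561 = 0.00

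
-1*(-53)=53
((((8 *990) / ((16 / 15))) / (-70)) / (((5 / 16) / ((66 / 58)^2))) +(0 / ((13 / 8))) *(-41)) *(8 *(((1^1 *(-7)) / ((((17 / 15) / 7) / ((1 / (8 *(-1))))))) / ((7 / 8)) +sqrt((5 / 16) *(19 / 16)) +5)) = -3932945280 / 100079 - 1293732 *sqrt(95) / 5887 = -41440.37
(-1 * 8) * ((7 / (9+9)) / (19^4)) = -28 / 1172889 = -0.00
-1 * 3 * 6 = -18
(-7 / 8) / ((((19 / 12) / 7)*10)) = -147 / 380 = -0.39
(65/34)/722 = 65/24548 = 0.00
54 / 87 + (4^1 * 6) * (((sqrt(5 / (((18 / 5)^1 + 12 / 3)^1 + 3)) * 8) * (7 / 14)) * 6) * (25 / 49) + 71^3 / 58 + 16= 72000 * sqrt(53) / 2597 + 12375 / 2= 6389.34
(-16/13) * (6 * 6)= -44.31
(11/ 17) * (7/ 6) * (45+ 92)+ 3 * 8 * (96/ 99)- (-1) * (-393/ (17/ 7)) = -35.13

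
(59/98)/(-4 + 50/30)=-0.26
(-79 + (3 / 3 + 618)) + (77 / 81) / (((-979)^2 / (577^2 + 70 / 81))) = 308888676373 / 571666491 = 540.33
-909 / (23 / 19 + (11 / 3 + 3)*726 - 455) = -17271 / 83338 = -0.21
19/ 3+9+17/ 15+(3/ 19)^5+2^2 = 760166038/ 37141485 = 20.47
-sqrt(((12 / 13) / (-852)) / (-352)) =-sqrt(20306) / 81224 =-0.00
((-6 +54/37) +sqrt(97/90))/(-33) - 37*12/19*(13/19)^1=-2328988/146927 - sqrt(970)/990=-15.88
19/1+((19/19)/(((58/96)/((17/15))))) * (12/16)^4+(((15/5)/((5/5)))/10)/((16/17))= 92393/4640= 19.91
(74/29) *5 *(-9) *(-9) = 29970/29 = 1033.45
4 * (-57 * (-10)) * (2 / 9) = 1520 / 3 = 506.67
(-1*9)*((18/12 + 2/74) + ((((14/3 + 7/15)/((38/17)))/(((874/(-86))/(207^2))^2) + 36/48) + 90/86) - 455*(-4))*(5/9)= -8910469425829371/43650676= -204131304.31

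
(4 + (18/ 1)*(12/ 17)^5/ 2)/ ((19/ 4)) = 31675664/ 26977283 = 1.17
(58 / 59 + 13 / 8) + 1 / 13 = 2.68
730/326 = 365/163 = 2.24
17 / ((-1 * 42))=-17 / 42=-0.40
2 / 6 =1 / 3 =0.33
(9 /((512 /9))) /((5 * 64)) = 81 /163840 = 0.00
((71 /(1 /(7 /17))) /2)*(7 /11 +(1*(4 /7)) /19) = 69225 /7106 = 9.74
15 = 15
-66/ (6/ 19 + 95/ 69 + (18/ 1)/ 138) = -43263/ 1195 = -36.20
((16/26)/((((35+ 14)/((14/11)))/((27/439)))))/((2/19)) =0.01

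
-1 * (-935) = 935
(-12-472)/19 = -484/19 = -25.47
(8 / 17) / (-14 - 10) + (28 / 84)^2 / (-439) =-1334 / 67167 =-0.02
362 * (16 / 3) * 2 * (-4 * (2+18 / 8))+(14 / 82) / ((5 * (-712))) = -28743610901 / 437880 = -65642.67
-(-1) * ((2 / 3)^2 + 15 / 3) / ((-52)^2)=49 / 24336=0.00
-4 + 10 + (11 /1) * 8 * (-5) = -434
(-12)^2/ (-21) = -48/ 7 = -6.86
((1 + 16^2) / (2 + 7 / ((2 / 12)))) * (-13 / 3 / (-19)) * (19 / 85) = 3341 / 11220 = 0.30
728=728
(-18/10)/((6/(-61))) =183/10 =18.30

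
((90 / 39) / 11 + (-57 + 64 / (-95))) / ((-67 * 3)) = 780647 / 2730585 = 0.29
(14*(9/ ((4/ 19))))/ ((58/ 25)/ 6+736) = 89775/ 110458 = 0.81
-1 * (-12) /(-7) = -12 /7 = -1.71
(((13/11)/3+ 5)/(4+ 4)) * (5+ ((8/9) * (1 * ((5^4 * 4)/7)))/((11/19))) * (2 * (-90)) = -170641925/2541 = -67155.42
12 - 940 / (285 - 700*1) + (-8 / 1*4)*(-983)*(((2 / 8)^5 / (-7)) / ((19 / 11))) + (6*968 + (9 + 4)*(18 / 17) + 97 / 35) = 175240026061 / 30026080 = 5836.26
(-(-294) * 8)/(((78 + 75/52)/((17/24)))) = 5096/243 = 20.97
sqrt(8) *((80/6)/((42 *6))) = 20 *sqrt(2)/189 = 0.15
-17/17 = -1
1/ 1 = 1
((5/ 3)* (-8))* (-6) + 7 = 87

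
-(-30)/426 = 0.07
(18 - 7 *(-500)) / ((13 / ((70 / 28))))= 8795 / 13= 676.54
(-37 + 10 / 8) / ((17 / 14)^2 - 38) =7007 / 7159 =0.98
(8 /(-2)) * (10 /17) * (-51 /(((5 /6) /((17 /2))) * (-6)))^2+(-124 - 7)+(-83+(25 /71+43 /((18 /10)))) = -57115606 /3195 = -17876.56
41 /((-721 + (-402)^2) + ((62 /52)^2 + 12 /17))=471172 /1848891885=0.00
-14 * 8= -112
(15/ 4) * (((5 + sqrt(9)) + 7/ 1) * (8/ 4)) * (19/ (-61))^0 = 225/ 2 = 112.50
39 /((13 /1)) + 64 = 67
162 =162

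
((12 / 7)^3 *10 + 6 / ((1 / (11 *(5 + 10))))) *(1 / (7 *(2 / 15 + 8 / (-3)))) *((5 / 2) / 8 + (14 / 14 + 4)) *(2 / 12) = -75830625 / 1459808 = -51.95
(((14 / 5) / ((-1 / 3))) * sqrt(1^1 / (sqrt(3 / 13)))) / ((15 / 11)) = -154 * 13^(1 / 4) * 3^(3 / 4) / 75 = -8.89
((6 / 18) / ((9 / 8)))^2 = 64 / 729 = 0.09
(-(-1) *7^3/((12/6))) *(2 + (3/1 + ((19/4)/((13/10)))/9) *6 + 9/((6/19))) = 1362739/156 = 8735.51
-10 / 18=-5 / 9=-0.56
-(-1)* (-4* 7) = -28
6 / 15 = 2 / 5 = 0.40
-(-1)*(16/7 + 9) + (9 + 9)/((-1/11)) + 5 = -1272/7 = -181.71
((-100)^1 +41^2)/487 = 1581/487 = 3.25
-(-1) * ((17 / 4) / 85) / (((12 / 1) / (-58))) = -29 / 120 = -0.24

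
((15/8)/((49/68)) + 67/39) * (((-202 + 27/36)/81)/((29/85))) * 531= -9522306475/570024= -16705.10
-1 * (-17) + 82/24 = 245/12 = 20.42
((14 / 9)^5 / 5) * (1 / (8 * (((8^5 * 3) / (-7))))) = -117649 / 7255941120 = -0.00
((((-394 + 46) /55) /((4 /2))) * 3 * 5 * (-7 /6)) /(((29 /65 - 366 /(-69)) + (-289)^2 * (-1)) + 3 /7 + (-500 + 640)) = -2124395 /3199230837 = -0.00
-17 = -17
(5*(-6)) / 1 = -30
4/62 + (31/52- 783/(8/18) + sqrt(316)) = -709719/403 + 2 * sqrt(79) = -1743.31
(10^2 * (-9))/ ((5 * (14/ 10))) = -900/ 7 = -128.57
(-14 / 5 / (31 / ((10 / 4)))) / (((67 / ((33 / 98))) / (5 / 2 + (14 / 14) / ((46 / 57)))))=-1419 / 334397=-0.00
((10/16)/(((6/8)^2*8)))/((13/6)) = 5/78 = 0.06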